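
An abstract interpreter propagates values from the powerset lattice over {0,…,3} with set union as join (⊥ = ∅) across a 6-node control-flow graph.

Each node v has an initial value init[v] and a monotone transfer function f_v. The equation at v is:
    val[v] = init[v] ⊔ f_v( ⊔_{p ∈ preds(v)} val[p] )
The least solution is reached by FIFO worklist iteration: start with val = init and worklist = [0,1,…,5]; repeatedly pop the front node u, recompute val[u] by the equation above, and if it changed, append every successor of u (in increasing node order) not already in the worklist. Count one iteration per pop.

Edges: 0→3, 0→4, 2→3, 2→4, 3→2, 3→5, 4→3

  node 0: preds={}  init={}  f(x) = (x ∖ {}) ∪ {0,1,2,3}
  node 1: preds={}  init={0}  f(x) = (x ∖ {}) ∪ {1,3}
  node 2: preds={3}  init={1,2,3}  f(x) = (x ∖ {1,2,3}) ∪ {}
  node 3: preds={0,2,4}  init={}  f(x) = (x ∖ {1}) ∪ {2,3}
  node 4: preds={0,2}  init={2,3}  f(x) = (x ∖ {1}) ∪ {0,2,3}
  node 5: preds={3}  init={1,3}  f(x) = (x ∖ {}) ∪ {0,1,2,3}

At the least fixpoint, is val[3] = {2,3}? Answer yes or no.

no

Worklist (9 pops):
  #1 pop 0: in={} → {0,1,2,3} (was {}); enqueue []
  #2 pop 1: in={} → {0,1,3} (was {0}); enqueue []
  #3 pop 2: in={} → {1,2,3} (no change)
  #4 pop 3: in={0,1,2,3} → {0,2,3} (was {}); enqueue [2]
  #5 pop 4: in={0,1,2,3} → {0,2,3} (was {2,3}); enqueue [3]
  #6 pop 5: in={0,2,3} → {0,1,2,3} (was {1,3}); enqueue []
  #7 pop 2: in={0,2,3} → {0,1,2,3} (was {1,2,3}); enqueue [4]
  #8 pop 3: in={0,1,2,3} → {0,2,3} (no change)
  #9 pop 4: in={0,1,2,3} → {0,2,3} (no change)

Fixpoint:
  val[0] = {0,1,2,3}
  val[1] = {0,1,3}
  val[2] = {0,1,2,3}
  val[3] = {0,2,3}
  val[4] = {0,2,3}
  val[5] = {0,1,2,3}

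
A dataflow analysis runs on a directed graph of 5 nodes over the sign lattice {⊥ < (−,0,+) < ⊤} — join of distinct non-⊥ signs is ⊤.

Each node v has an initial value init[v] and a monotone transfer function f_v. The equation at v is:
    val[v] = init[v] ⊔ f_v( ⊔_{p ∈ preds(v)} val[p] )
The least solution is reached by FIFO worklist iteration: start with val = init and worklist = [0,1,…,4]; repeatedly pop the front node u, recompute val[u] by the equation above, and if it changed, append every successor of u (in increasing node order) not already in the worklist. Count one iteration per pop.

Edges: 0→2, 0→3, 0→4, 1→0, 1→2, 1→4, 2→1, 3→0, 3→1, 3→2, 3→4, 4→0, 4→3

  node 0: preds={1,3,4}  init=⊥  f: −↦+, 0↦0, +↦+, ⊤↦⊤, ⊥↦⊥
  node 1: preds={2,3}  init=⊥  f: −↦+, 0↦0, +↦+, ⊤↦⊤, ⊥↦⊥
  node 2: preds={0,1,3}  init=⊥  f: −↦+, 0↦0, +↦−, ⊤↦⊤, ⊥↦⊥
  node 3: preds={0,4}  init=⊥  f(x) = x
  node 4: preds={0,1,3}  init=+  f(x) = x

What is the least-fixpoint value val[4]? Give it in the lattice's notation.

Trace (14 dequeues):
  [1] u=0 | in + | out + | prev ⊥ | push {}
  [2] u=1 | in ⊥ | out ⊥ | ==
  [3] u=2 | in + | out − | prev ⊥ | push {1}
  [4] u=3 | in + | out + | prev ⊥ | push {0,2}
  [5] u=4 | in + | out + | ==
  [6] u=1 | in ⊤ | out ⊤ | prev ⊥ | push {4}
  [7] u=0 | in ⊤ | out ⊤ | prev + | push {3}
  [8] u=2 | in ⊤ | out ⊤ | prev − | push {1}
  [9] u=4 | in ⊤ | out ⊤ | prev + | push {0}
  [10] u=3 | in ⊤ | out ⊤ | prev + | push {2,4}
  [11] u=1 | in ⊤ | out ⊤ | ==
  [12] u=0 | in ⊤ | out ⊤ | ==
  [13] u=2 | in ⊤ | out ⊤ | ==
  [14] u=4 | in ⊤ | out ⊤ | ==

Converged values:
  [0] ⊤
  [1] ⊤
  [2] ⊤
  [3] ⊤
  [4] ⊤

⊤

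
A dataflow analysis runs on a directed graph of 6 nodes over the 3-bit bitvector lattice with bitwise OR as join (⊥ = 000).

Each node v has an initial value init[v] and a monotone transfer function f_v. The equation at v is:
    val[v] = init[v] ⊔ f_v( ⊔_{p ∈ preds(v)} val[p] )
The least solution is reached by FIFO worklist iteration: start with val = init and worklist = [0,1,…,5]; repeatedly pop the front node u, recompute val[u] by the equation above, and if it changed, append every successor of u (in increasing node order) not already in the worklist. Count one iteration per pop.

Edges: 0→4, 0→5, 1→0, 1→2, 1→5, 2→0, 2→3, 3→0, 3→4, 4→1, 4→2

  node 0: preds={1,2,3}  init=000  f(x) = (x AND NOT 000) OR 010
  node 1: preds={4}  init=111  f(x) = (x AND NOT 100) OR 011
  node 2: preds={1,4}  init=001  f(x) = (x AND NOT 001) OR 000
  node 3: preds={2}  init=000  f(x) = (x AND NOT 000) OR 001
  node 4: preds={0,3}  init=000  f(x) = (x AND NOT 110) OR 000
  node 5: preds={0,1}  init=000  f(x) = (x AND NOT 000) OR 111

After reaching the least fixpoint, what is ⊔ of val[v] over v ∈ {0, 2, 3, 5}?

Iteration log — 9 steps:
  step 1. node 0  ⊔preds=111  new=111  old=000  +wl: 
  step 2. node 1  ⊔preds=000  new=111  stable
  step 3. node 2  ⊔preds=111  new=111  old=001  +wl: 0
  step 4. node 3  ⊔preds=111  new=111  old=000  +wl: 
  step 5. node 4  ⊔preds=111  new=001  old=000  +wl: 1,2
  step 6. node 5  ⊔preds=111  new=111  old=000  +wl: 
  step 7. node 0  ⊔preds=111  new=111  stable
  step 8. node 1  ⊔preds=001  new=111  stable
  step 9. node 2  ⊔preds=111  new=111  stable

Least fixpoint reached:
  node 0: 111
  node 1: 111
  node 2: 111
  node 3: 111
  node 4: 001
  node 5: 111

111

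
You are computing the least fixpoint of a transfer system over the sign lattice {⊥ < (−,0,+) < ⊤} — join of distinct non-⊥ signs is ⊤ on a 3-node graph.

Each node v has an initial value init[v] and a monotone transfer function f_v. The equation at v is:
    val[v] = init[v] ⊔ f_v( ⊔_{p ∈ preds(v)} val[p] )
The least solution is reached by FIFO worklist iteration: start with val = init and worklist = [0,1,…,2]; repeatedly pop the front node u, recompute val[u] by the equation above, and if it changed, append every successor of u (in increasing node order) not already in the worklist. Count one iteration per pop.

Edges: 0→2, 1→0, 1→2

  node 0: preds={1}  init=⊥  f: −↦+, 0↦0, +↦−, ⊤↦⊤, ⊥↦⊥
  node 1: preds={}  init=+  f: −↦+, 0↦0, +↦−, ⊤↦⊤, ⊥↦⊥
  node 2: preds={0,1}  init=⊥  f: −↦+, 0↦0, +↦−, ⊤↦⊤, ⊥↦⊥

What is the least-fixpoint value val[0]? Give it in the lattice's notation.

Trace (3 dequeues):
  [1] u=0 | in + | out − | prev ⊥ | push {}
  [2] u=1 | in ⊥ | out + | ==
  [3] u=2 | in ⊤ | out ⊤ | prev ⊥ | push {}

Converged values:
  [0] −
  [1] +
  [2] ⊤

−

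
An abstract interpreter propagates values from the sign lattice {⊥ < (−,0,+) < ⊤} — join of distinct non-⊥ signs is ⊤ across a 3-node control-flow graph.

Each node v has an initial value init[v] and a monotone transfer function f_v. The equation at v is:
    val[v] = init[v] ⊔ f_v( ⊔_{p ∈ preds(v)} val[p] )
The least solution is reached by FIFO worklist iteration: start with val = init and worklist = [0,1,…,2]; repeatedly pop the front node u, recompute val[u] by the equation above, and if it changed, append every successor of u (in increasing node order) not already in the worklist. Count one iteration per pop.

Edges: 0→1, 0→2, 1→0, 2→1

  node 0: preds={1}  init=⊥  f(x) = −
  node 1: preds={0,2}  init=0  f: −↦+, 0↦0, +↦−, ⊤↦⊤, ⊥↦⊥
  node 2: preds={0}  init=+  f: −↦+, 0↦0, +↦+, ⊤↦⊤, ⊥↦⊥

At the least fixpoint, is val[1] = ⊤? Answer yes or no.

yes

Iteration log — 4 steps:
  step 1. node 0  ⊔preds=0  new=−  old=⊥  +wl: 
  step 2. node 1  ⊔preds=⊤  new=⊤  old=0  +wl: 0
  step 3. node 2  ⊔preds=−  new=+  stable
  step 4. node 0  ⊔preds=⊤  new=−  stable

Least fixpoint reached:
  node 0: −
  node 1: ⊤
  node 2: +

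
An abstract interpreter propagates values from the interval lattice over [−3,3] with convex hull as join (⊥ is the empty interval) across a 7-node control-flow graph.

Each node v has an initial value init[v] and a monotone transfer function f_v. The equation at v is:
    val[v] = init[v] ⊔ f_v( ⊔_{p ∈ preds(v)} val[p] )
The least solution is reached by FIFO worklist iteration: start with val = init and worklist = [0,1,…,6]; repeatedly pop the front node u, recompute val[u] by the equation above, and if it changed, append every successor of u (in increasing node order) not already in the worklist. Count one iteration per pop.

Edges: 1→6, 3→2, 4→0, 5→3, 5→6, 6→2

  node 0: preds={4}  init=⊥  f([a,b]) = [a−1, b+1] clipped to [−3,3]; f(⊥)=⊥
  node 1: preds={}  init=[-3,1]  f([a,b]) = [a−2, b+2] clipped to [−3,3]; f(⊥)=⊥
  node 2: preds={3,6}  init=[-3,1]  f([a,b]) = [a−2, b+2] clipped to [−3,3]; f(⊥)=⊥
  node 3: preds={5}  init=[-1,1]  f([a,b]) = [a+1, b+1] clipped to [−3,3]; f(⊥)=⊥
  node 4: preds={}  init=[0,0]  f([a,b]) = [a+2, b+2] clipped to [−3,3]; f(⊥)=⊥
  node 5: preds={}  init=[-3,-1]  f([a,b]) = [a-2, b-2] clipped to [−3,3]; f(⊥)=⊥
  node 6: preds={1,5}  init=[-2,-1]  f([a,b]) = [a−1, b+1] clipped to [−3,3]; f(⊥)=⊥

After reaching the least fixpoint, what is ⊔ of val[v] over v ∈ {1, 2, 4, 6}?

[-3,3]

Trace (8 dequeues):
  [1] u=0 | in [0,0] | out [-1,1] | prev ⊥ | push {}
  [2] u=1 | in ⊥ | out [-3,1] | ==
  [3] u=2 | in [-2,1] | out [-3,3] | prev [-3,1] | push {}
  [4] u=3 | in [-3,-1] | out [-2,1] | prev [-1,1] | push {2}
  [5] u=4 | in ⊥ | out [0,0] | ==
  [6] u=5 | in ⊥ | out [-3,-1] | ==
  [7] u=6 | in [-3,1] | out [-3,2] | prev [-2,-1] | push {}
  [8] u=2 | in [-3,2] | out [-3,3] | ==

Converged values:
  [0] [-1,1]
  [1] [-3,1]
  [2] [-3,3]
  [3] [-2,1]
  [4] [0,0]
  [5] [-3,-1]
  [6] [-3,2]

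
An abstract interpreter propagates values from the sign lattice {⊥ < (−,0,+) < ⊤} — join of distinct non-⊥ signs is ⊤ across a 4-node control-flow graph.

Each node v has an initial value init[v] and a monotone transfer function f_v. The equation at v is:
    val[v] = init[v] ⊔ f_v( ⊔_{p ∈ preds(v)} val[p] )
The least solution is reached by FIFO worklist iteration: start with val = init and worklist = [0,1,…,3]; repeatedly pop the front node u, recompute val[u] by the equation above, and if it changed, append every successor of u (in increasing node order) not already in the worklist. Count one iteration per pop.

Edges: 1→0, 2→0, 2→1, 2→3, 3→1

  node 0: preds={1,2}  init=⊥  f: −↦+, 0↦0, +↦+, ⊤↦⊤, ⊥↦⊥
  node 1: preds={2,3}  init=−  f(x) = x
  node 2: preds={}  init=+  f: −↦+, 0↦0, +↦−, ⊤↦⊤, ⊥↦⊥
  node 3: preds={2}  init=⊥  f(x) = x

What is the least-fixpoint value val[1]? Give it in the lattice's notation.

Iteration log — 6 steps:
  step 1. node 0  ⊔preds=⊤  new=⊤  old=⊥  +wl: 
  step 2. node 1  ⊔preds=+  new=⊤  old=−  +wl: 0
  step 3. node 2  ⊔preds=⊥  new=+  stable
  step 4. node 3  ⊔preds=+  new=+  old=⊥  +wl: 1
  step 5. node 0  ⊔preds=⊤  new=⊤  stable
  step 6. node 1  ⊔preds=+  new=⊤  stable

Least fixpoint reached:
  node 0: ⊤
  node 1: ⊤
  node 2: +
  node 3: +

⊤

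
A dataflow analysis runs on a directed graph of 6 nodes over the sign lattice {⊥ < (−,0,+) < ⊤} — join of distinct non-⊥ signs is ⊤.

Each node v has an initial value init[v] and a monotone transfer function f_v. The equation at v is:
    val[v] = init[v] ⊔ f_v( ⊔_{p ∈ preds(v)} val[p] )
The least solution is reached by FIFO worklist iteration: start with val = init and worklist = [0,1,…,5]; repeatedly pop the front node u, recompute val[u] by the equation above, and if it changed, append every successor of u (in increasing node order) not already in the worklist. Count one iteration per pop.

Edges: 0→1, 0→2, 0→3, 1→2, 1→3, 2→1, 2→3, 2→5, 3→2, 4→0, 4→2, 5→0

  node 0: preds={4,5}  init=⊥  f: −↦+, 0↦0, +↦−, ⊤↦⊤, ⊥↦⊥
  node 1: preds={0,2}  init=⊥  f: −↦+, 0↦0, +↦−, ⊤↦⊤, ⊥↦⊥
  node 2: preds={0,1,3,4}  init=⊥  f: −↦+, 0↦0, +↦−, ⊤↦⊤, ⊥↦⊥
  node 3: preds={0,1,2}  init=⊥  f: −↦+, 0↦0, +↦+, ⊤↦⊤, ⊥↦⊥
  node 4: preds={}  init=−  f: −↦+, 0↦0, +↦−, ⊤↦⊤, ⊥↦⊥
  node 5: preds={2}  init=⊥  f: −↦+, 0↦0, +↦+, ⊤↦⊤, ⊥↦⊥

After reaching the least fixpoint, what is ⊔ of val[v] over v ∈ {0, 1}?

⊤

Iteration log — 12 steps:
  step 1. node 0  ⊔preds=−  new=+  old=⊥  +wl: 
  step 2. node 1  ⊔preds=+  new=−  old=⊥  +wl: 
  step 3. node 2  ⊔preds=⊤  new=⊤  old=⊥  +wl: 1
  step 4. node 3  ⊔preds=⊤  new=⊤  old=⊥  +wl: 2
  step 5. node 4  ⊔preds=⊥  new=−  stable
  step 6. node 5  ⊔preds=⊤  new=⊤  old=⊥  +wl: 0
  step 7. node 1  ⊔preds=⊤  new=⊤  old=−  +wl: 3
  step 8. node 2  ⊔preds=⊤  new=⊤  stable
  step 9. node 0  ⊔preds=⊤  new=⊤  old=+  +wl: 1,2
  step 10. node 3  ⊔preds=⊤  new=⊤  stable
  step 11. node 1  ⊔preds=⊤  new=⊤  stable
  step 12. node 2  ⊔preds=⊤  new=⊤  stable

Least fixpoint reached:
  node 0: ⊤
  node 1: ⊤
  node 2: ⊤
  node 3: ⊤
  node 4: −
  node 5: ⊤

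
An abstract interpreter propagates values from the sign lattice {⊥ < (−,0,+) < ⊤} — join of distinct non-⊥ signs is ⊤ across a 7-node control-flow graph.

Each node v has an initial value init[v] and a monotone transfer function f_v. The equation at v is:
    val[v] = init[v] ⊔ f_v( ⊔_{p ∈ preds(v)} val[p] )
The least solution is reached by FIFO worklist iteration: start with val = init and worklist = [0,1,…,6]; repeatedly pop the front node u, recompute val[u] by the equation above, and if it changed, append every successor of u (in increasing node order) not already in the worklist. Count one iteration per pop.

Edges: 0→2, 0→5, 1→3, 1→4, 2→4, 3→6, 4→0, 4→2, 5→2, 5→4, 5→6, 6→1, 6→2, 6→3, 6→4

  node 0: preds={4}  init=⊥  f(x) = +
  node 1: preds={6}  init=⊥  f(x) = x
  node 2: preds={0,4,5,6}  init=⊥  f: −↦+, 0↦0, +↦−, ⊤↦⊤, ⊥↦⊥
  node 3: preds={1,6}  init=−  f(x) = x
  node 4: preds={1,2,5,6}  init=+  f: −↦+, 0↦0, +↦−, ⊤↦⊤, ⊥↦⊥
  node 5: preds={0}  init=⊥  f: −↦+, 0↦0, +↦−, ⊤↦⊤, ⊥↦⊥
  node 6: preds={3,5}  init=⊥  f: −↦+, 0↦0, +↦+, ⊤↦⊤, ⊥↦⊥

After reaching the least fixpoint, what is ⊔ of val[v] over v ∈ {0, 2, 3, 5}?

⊤

Iteration log — 19 steps:
  step 1. node 0  ⊔preds=+  new=+  old=⊥  +wl: 
  step 2. node 1  ⊔preds=⊥  new=⊥  stable
  step 3. node 2  ⊔preds=+  new=−  old=⊥  +wl: 
  step 4. node 3  ⊔preds=⊥  new=−  stable
  step 5. node 4  ⊔preds=−  new=+  stable
  step 6. node 5  ⊔preds=+  new=−  old=⊥  +wl: 2,4
  step 7. node 6  ⊔preds=−  new=+  old=⊥  +wl: 1,3
  step 8. node 2  ⊔preds=⊤  new=⊤  old=−  +wl: 
  step 9. node 4  ⊔preds=⊤  new=⊤  old=+  +wl: 0,2
  step 10. node 1  ⊔preds=+  new=+  old=⊥  +wl: 4
  step 11. node 3  ⊔preds=+  new=⊤  old=−  +wl: 6
  step 12. node 0  ⊔preds=⊤  new=+  stable
  step 13. node 2  ⊔preds=⊤  new=⊤  stable
  step 14. node 4  ⊔preds=⊤  new=⊤  stable
  step 15. node 6  ⊔preds=⊤  new=⊤  old=+  +wl: 1,2,3,4
  step 16. node 1  ⊔preds=⊤  new=⊤  old=+  +wl: 
  step 17. node 2  ⊔preds=⊤  new=⊤  stable
  step 18. node 3  ⊔preds=⊤  new=⊤  stable
  step 19. node 4  ⊔preds=⊤  new=⊤  stable

Least fixpoint reached:
  node 0: +
  node 1: ⊤
  node 2: ⊤
  node 3: ⊤
  node 4: ⊤
  node 5: −
  node 6: ⊤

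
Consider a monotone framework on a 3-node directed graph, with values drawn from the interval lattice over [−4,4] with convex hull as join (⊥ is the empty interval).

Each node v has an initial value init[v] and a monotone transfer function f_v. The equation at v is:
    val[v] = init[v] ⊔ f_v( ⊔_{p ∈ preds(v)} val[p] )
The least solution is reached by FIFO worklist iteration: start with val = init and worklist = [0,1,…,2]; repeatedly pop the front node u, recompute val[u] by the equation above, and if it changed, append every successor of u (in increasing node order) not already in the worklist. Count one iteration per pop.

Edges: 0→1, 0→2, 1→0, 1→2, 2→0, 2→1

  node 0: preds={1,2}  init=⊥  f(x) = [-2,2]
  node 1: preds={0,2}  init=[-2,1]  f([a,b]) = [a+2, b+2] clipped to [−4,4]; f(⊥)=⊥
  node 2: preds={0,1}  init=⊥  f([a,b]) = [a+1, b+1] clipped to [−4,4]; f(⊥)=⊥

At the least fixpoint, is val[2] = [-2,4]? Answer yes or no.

Iteration log — 5 steps:
  step 1. node 0  ⊔preds=[-2,1]  new=[-2,2]  old=⊥  +wl: 
  step 2. node 1  ⊔preds=[-2,2]  new=[-2,4]  old=[-2,1]  +wl: 0
  step 3. node 2  ⊔preds=[-2,4]  new=[-1,4]  old=⊥  +wl: 1
  step 4. node 0  ⊔preds=[-2,4]  new=[-2,2]  stable
  step 5. node 1  ⊔preds=[-2,4]  new=[-2,4]  stable

Least fixpoint reached:
  node 0: [-2,2]
  node 1: [-2,4]
  node 2: [-1,4]

no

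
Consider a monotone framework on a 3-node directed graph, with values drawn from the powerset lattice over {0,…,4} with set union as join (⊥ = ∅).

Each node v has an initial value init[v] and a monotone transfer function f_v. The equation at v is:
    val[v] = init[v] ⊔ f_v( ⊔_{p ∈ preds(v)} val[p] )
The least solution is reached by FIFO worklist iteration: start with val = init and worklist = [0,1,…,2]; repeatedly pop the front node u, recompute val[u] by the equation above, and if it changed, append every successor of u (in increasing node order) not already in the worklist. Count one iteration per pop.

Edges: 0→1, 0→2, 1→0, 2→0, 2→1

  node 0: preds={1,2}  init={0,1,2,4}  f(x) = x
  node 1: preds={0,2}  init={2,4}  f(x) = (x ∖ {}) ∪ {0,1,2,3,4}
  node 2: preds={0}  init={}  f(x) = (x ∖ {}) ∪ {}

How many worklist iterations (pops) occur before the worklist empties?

8

Trace (8 dequeues):
  [1] u=0 | in {2,4} | out {0,1,2,4} | ==
  [2] u=1 | in {0,1,2,4} | out {0,1,2,3,4} | prev {2,4} | push {0}
  [3] u=2 | in {0,1,2,4} | out {0,1,2,4} | prev {} | push {1}
  [4] u=0 | in {0,1,2,3,4} | out {0,1,2,3,4} | prev {0,1,2,4} | push {2}
  [5] u=1 | in {0,1,2,3,4} | out {0,1,2,3,4} | ==
  [6] u=2 | in {0,1,2,3,4} | out {0,1,2,3,4} | prev {0,1,2,4} | push {0,1}
  [7] u=0 | in {0,1,2,3,4} | out {0,1,2,3,4} | ==
  [8] u=1 | in {0,1,2,3,4} | out {0,1,2,3,4} | ==

Converged values:
  [0] {0,1,2,3,4}
  [1] {0,1,2,3,4}
  [2] {0,1,2,3,4}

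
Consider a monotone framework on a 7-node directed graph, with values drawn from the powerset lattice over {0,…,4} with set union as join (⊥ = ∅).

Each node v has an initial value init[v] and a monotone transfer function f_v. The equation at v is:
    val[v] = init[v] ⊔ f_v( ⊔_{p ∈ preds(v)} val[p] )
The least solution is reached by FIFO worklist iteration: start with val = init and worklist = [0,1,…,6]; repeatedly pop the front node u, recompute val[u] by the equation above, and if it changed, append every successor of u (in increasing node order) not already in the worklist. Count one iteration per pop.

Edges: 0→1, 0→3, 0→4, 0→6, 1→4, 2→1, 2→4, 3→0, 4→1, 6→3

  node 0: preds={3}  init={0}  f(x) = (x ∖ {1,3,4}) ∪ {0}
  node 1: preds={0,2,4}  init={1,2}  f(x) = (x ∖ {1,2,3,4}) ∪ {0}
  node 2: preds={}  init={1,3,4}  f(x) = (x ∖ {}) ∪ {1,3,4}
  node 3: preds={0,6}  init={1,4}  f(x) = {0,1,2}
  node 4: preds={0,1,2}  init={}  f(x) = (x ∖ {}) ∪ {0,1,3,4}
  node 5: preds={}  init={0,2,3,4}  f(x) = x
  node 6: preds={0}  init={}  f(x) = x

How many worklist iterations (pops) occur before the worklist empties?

Worklist (13 pops):
  #1 pop 0: in={1,4} → {0} (no change)
  #2 pop 1: in={0,1,3,4} → {0,1,2} (was {1,2}); enqueue []
  #3 pop 2: in={} → {1,3,4} (no change)
  #4 pop 3: in={0} → {0,1,2,4} (was {1,4}); enqueue [0]
  #5 pop 4: in={0,1,2,3,4} → {0,1,2,3,4} (was {}); enqueue [1]
  #6 pop 5: in={} → {0,2,3,4} (no change)
  #7 pop 6: in={0} → {0} (was {}); enqueue [3]
  #8 pop 0: in={0,1,2,4} → {0,2} (was {0}); enqueue [4,6]
  #9 pop 1: in={0,1,2,3,4} → {0,1,2} (no change)
  #10 pop 3: in={0,2} → {0,1,2,4} (no change)
  #11 pop 4: in={0,1,2,3,4} → {0,1,2,3,4} (no change)
  #12 pop 6: in={0,2} → {0,2} (was {0}); enqueue [3]
  #13 pop 3: in={0,2} → {0,1,2,4} (no change)

Fixpoint:
  val[0] = {0,2}
  val[1] = {0,1,2}
  val[2] = {1,3,4}
  val[3] = {0,1,2,4}
  val[4] = {0,1,2,3,4}
  val[5] = {0,2,3,4}
  val[6] = {0,2}

13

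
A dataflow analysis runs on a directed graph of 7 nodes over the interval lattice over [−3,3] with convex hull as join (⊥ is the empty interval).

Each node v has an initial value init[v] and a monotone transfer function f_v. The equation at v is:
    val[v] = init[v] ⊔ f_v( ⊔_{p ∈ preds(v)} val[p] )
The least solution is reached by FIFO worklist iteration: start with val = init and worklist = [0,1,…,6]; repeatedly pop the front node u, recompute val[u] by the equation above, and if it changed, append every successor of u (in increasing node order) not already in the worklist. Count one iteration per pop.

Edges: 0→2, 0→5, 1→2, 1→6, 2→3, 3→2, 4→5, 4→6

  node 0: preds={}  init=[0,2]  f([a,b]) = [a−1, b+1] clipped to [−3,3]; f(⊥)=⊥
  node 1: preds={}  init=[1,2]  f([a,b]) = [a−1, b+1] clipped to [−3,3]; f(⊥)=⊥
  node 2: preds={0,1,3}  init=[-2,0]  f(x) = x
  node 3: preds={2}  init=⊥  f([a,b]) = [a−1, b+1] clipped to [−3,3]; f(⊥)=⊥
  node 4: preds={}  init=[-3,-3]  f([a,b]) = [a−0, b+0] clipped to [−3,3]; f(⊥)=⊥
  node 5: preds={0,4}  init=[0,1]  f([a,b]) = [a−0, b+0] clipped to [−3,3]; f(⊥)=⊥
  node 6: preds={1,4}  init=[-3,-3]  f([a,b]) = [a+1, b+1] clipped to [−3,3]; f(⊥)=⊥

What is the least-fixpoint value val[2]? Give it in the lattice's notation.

[-3,3]

Iteration log — 9 steps:
  step 1. node 0  ⊔preds=⊥  new=[0,2]  stable
  step 2. node 1  ⊔preds=⊥  new=[1,2]  stable
  step 3. node 2  ⊔preds=[0,2]  new=[-2,2]  old=[-2,0]  +wl: 
  step 4. node 3  ⊔preds=[-2,2]  new=[-3,3]  old=⊥  +wl: 2
  step 5. node 4  ⊔preds=⊥  new=[-3,-3]  stable
  step 6. node 5  ⊔preds=[-3,2]  new=[-3,2]  old=[0,1]  +wl: 
  step 7. node 6  ⊔preds=[-3,2]  new=[-3,3]  old=[-3,-3]  +wl: 
  step 8. node 2  ⊔preds=[-3,3]  new=[-3,3]  old=[-2,2]  +wl: 3
  step 9. node 3  ⊔preds=[-3,3]  new=[-3,3]  stable

Least fixpoint reached:
  node 0: [0,2]
  node 1: [1,2]
  node 2: [-3,3]
  node 3: [-3,3]
  node 4: [-3,-3]
  node 5: [-3,2]
  node 6: [-3,3]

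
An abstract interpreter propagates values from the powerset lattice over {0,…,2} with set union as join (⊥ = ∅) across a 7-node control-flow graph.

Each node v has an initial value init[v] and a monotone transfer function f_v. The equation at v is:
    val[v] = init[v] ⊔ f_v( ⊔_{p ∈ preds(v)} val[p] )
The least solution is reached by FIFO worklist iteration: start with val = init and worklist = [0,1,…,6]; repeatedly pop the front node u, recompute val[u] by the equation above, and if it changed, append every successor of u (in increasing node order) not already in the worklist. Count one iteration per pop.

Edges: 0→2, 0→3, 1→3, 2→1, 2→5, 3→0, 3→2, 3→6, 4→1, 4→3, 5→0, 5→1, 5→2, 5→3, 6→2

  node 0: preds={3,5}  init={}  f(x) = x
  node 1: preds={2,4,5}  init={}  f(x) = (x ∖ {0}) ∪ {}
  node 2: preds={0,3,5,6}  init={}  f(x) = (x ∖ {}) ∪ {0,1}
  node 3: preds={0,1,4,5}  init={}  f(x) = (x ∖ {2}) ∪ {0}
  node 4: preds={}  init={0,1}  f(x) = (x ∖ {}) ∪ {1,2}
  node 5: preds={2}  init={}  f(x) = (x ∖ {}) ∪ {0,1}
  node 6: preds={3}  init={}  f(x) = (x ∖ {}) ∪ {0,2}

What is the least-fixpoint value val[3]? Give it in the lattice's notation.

Iteration log — 17 steps:
  step 1. node 0  ⊔preds={}  new={}  stable
  step 2. node 1  ⊔preds={0,1}  new={1}  old={}  +wl: 
  step 3. node 2  ⊔preds={}  new={0,1}  old={}  +wl: 1
  step 4. node 3  ⊔preds={0,1}  new={0,1}  old={}  +wl: 0,2
  step 5. node 4  ⊔preds={}  new={0,1,2}  old={0,1}  +wl: 3
  step 6. node 5  ⊔preds={0,1}  new={0,1}  old={}  +wl: 
  step 7. node 6  ⊔preds={0,1}  new={0,1,2}  old={}  +wl: 
  step 8. node 1  ⊔preds={0,1,2}  new={1,2}  old={1}  +wl: 
  step 9. node 0  ⊔preds={0,1}  new={0,1}  old={}  +wl: 
  step 10. node 2  ⊔preds={0,1,2}  new={0,1,2}  old={0,1}  +wl: 1,5
  step 11. node 3  ⊔preds={0,1,2}  new={0,1}  stable
  step 12. node 1  ⊔preds={0,1,2}  new={1,2}  stable
  step 13. node 5  ⊔preds={0,1,2}  new={0,1,2}  old={0,1}  +wl: 0,1,2,3
  step 14. node 0  ⊔preds={0,1,2}  new={0,1,2}  old={0,1}  +wl: 
  step 15. node 1  ⊔preds={0,1,2}  new={1,2}  stable
  step 16. node 2  ⊔preds={0,1,2}  new={0,1,2}  stable
  step 17. node 3  ⊔preds={0,1,2}  new={0,1}  stable

Least fixpoint reached:
  node 0: {0,1,2}
  node 1: {1,2}
  node 2: {0,1,2}
  node 3: {0,1}
  node 4: {0,1,2}
  node 5: {0,1,2}
  node 6: {0,1,2}

{0,1}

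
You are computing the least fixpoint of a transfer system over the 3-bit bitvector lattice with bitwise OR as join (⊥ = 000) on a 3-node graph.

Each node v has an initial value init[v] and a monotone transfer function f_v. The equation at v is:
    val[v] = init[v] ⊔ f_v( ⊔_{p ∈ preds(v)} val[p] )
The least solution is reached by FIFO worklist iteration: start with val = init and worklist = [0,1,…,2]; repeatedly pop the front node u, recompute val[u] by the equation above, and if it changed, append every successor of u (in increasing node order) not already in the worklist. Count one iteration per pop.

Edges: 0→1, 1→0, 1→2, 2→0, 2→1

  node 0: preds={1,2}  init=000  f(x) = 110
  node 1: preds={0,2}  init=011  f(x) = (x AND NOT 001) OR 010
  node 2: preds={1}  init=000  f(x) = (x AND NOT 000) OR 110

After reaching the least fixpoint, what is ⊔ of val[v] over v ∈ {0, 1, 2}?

111

Trace (5 dequeues):
  [1] u=0 | in 011 | out 110 | prev 000 | push {}
  [2] u=1 | in 110 | out 111 | prev 011 | push {0}
  [3] u=2 | in 111 | out 111 | prev 000 | push {1}
  [4] u=0 | in 111 | out 110 | ==
  [5] u=1 | in 111 | out 111 | ==

Converged values:
  [0] 110
  [1] 111
  [2] 111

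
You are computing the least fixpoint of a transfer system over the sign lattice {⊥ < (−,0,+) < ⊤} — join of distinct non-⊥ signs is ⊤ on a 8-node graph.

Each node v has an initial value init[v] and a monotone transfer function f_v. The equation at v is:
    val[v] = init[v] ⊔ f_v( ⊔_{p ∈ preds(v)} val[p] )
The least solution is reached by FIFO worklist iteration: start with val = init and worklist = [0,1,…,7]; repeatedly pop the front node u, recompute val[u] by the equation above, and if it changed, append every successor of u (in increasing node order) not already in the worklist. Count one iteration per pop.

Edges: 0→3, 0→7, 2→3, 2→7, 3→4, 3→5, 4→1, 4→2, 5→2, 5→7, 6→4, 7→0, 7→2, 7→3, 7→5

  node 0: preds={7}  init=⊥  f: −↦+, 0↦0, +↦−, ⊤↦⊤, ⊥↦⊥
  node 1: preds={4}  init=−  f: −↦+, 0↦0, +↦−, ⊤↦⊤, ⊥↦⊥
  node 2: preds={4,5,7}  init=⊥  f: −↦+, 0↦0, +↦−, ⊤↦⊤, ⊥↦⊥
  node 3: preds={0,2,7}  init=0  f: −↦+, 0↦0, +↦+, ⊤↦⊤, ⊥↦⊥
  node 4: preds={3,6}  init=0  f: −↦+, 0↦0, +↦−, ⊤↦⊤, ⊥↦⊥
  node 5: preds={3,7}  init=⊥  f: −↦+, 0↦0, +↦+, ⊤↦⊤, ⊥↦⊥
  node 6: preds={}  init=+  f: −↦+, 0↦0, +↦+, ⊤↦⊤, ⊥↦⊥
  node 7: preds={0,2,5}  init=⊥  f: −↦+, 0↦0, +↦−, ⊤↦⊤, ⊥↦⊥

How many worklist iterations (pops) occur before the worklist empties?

Iteration log — 20 steps:
  step 1. node 0  ⊔preds=⊥  new=⊥  stable
  step 2. node 1  ⊔preds=0  new=⊤  old=−  +wl: 
  step 3. node 2  ⊔preds=0  new=0  old=⊥  +wl: 
  step 4. node 3  ⊔preds=0  new=0  stable
  step 5. node 4  ⊔preds=⊤  new=⊤  old=0  +wl: 1,2
  step 6. node 5  ⊔preds=0  new=0  old=⊥  +wl: 
  step 7. node 6  ⊔preds=⊥  new=+  stable
  step 8. node 7  ⊔preds=0  new=0  old=⊥  +wl: 0,3,5
  step 9. node 1  ⊔preds=⊤  new=⊤  stable
  step 10. node 2  ⊔preds=⊤  new=⊤  old=0  +wl: 7
  step 11. node 0  ⊔preds=0  new=0  old=⊥  +wl: 
  step 12. node 3  ⊔preds=⊤  new=⊤  old=0  +wl: 4
  step 13. node 5  ⊔preds=⊤  new=⊤  old=0  +wl: 2
  step 14. node 7  ⊔preds=⊤  new=⊤  old=0  +wl: 0,3,5
  step 15. node 4  ⊔preds=⊤  new=⊤  stable
  step 16. node 2  ⊔preds=⊤  new=⊤  stable
  step 17. node 0  ⊔preds=⊤  new=⊤  old=0  +wl: 7
  step 18. node 3  ⊔preds=⊤  new=⊤  stable
  step 19. node 5  ⊔preds=⊤  new=⊤  stable
  step 20. node 7  ⊔preds=⊤  new=⊤  stable

Least fixpoint reached:
  node 0: ⊤
  node 1: ⊤
  node 2: ⊤
  node 3: ⊤
  node 4: ⊤
  node 5: ⊤
  node 6: +
  node 7: ⊤

20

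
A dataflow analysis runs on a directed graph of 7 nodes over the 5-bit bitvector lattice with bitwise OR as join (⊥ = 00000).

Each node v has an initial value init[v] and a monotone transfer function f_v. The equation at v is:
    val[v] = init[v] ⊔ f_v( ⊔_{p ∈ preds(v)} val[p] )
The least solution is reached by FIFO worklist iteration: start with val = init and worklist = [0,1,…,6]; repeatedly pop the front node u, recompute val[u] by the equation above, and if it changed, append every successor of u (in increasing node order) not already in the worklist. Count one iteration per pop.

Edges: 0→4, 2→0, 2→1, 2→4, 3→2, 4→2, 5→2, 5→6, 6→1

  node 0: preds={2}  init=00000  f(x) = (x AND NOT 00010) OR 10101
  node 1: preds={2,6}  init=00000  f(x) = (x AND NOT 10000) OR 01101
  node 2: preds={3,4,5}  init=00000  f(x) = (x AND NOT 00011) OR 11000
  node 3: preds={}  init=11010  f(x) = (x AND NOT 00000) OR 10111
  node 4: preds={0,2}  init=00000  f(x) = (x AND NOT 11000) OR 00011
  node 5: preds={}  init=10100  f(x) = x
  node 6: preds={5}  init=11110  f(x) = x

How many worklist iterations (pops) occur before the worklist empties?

11

Trace (11 dequeues):
  [1] u=0 | in 00000 | out 10101 | prev 00000 | push {}
  [2] u=1 | in 11110 | out 01111 | prev 00000 | push {}
  [3] u=2 | in 11110 | out 11100 | prev 00000 | push {0,1}
  [4] u=3 | in 00000 | out 11111 | prev 11010 | push {2}
  [5] u=4 | in 11101 | out 00111 | prev 00000 | push {}
  [6] u=5 | in 00000 | out 10100 | ==
  [7] u=6 | in 10100 | out 11110 | ==
  [8] u=0 | in 11100 | out 11101 | prev 10101 | push {4}
  [9] u=1 | in 11110 | out 01111 | ==
  [10] u=2 | in 11111 | out 11100 | ==
  [11] u=4 | in 11101 | out 00111 | ==

Converged values:
  [0] 11101
  [1] 01111
  [2] 11100
  [3] 11111
  [4] 00111
  [5] 10100
  [6] 11110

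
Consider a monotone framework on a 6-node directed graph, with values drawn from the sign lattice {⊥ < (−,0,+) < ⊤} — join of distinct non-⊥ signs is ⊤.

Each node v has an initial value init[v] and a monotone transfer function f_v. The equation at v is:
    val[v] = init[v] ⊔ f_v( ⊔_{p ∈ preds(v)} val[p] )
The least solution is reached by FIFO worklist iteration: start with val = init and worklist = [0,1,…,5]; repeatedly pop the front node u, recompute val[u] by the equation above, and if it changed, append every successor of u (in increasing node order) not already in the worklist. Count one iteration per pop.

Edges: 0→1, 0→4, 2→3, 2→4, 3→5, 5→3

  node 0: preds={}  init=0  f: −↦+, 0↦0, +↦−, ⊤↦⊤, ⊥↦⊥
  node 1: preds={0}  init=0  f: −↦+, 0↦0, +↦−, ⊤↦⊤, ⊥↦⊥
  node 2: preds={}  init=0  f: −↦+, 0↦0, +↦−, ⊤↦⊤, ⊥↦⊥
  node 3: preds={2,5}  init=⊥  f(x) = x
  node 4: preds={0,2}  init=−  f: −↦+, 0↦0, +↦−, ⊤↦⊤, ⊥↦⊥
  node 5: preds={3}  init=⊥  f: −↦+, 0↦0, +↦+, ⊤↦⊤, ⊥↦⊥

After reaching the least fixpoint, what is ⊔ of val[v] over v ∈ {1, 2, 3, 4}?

Worklist (7 pops):
  #1 pop 0: in=⊥ → 0 (no change)
  #2 pop 1: in=0 → 0 (no change)
  #3 pop 2: in=⊥ → 0 (no change)
  #4 pop 3: in=0 → 0 (was ⊥); enqueue []
  #5 pop 4: in=0 → ⊤ (was −); enqueue []
  #6 pop 5: in=0 → 0 (was ⊥); enqueue [3]
  #7 pop 3: in=0 → 0 (no change)

Fixpoint:
  val[0] = 0
  val[1] = 0
  val[2] = 0
  val[3] = 0
  val[4] = ⊤
  val[5] = 0

⊤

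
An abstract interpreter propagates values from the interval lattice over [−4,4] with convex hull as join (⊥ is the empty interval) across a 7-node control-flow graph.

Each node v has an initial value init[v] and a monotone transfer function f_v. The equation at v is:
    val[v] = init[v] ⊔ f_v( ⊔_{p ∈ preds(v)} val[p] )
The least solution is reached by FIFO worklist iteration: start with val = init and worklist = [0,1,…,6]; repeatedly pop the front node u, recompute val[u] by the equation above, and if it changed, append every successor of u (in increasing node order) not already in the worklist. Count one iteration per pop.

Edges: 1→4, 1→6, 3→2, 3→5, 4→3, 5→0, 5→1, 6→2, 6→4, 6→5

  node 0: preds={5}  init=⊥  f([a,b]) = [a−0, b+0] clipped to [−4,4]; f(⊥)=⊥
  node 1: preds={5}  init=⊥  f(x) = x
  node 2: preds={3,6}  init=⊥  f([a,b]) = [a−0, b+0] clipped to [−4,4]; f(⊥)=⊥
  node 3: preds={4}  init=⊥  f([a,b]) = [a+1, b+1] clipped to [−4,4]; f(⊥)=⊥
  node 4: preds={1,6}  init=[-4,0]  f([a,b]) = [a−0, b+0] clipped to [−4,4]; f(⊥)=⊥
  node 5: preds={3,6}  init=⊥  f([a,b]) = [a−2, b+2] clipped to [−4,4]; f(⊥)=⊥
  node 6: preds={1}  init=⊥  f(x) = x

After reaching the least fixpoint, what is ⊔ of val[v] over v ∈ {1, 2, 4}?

Trace (24 dequeues):
  [1] u=0 | in ⊥ | out ⊥ | ==
  [2] u=1 | in ⊥ | out ⊥ | ==
  [3] u=2 | in ⊥ | out ⊥ | ==
  [4] u=3 | in [-4,0] | out [-3,1] | prev ⊥ | push {2}
  [5] u=4 | in ⊥ | out [-4,0] | ==
  [6] u=5 | in [-3,1] | out [-4,3] | prev ⊥ | push {0,1}
  [7] u=6 | in ⊥ | out ⊥ | ==
  [8] u=2 | in [-3,1] | out [-3,1] | prev ⊥ | push {}
  [9] u=0 | in [-4,3] | out [-4,3] | prev ⊥ | push {}
  [10] u=1 | in [-4,3] | out [-4,3] | prev ⊥ | push {4,6}
  [11] u=4 | in [-4,3] | out [-4,3] | prev [-4,0] | push {3}
  [12] u=6 | in [-4,3] | out [-4,3] | prev ⊥ | push {2,4,5}
  [13] u=3 | in [-4,3] | out [-3,4] | prev [-3,1] | push {}
  [14] u=2 | in [-4,4] | out [-4,4] | prev [-3,1] | push {}
  [15] u=4 | in [-4,3] | out [-4,3] | ==
  [16] u=5 | in [-4,4] | out [-4,4] | prev [-4,3] | push {0,1}
  [17] u=0 | in [-4,4] | out [-4,4] | prev [-4,3] | push {}
  [18] u=1 | in [-4,4] | out [-4,4] | prev [-4,3] | push {4,6}
  [19] u=4 | in [-4,4] | out [-4,4] | prev [-4,3] | push {3}
  [20] u=6 | in [-4,4] | out [-4,4] | prev [-4,3] | push {2,4,5}
  [21] u=3 | in [-4,4] | out [-3,4] | ==
  [22] u=2 | in [-4,4] | out [-4,4] | ==
  [23] u=4 | in [-4,4] | out [-4,4] | ==
  [24] u=5 | in [-4,4] | out [-4,4] | ==

Converged values:
  [0] [-4,4]
  [1] [-4,4]
  [2] [-4,4]
  [3] [-3,4]
  [4] [-4,4]
  [5] [-4,4]
  [6] [-4,4]

[-4,4]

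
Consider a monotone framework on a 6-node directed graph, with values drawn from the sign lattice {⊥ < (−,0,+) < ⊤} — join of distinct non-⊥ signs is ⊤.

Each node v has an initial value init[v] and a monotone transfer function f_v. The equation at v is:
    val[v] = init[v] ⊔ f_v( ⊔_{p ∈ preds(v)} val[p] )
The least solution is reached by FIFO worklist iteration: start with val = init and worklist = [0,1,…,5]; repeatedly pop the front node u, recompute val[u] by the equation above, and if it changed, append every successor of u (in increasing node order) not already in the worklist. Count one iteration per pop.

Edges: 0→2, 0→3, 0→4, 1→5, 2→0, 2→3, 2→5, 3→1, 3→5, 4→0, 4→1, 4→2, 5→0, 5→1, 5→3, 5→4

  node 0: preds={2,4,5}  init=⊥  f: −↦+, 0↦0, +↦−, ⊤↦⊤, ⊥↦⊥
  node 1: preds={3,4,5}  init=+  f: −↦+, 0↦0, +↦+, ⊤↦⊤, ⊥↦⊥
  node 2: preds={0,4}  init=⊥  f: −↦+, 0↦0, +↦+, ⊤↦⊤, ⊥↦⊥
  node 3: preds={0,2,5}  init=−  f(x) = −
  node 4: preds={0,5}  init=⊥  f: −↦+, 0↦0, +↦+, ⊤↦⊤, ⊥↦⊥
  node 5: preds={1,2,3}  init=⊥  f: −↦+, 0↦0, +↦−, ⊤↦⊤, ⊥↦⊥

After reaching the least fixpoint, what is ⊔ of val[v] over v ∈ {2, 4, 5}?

Worklist (15 pops):
  #1 pop 0: in=⊥ → ⊥ (no change)
  #2 pop 1: in=− → + (no change)
  #3 pop 2: in=⊥ → ⊥ (no change)
  #4 pop 3: in=⊥ → − (no change)
  #5 pop 4: in=⊥ → ⊥ (no change)
  #6 pop 5: in=⊤ → ⊤ (was ⊥); enqueue [0,1,3,4]
  #7 pop 0: in=⊤ → ⊤ (was ⊥); enqueue [2]
  #8 pop 1: in=⊤ → ⊤ (was +); enqueue [5]
  #9 pop 3: in=⊤ → − (no change)
  #10 pop 4: in=⊤ → ⊤ (was ⊥); enqueue [0,1]
  #11 pop 2: in=⊤ → ⊤ (was ⊥); enqueue [3]
  #12 pop 5: in=⊤ → ⊤ (no change)
  #13 pop 0: in=⊤ → ⊤ (no change)
  #14 pop 1: in=⊤ → ⊤ (no change)
  #15 pop 3: in=⊤ → − (no change)

Fixpoint:
  val[0] = ⊤
  val[1] = ⊤
  val[2] = ⊤
  val[3] = −
  val[4] = ⊤
  val[5] = ⊤

⊤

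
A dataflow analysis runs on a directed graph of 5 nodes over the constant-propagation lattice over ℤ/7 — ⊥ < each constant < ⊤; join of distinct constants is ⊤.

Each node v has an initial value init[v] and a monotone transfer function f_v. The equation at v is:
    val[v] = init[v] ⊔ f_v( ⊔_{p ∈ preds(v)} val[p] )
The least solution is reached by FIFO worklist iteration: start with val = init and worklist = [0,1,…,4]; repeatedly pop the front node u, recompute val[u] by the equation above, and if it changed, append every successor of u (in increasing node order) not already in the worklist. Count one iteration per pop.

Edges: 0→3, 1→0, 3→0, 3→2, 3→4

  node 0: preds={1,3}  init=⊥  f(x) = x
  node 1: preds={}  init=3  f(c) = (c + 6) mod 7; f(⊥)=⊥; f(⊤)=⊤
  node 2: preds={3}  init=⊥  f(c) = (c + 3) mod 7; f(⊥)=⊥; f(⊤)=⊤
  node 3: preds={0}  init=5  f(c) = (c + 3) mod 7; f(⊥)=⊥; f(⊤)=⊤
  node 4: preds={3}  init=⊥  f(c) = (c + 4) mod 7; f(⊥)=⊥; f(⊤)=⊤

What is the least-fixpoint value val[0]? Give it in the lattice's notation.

⊤

Worklist (7 pops):
  #1 pop 0: in=⊤ → ⊤ (was ⊥); enqueue []
  #2 pop 1: in=⊥ → 3 (no change)
  #3 pop 2: in=5 → 1 (was ⊥); enqueue []
  #4 pop 3: in=⊤ → ⊤ (was 5); enqueue [0,2]
  #5 pop 4: in=⊤ → ⊤ (was ⊥); enqueue []
  #6 pop 0: in=⊤ → ⊤ (no change)
  #7 pop 2: in=⊤ → ⊤ (was 1); enqueue []

Fixpoint:
  val[0] = ⊤
  val[1] = 3
  val[2] = ⊤
  val[3] = ⊤
  val[4] = ⊤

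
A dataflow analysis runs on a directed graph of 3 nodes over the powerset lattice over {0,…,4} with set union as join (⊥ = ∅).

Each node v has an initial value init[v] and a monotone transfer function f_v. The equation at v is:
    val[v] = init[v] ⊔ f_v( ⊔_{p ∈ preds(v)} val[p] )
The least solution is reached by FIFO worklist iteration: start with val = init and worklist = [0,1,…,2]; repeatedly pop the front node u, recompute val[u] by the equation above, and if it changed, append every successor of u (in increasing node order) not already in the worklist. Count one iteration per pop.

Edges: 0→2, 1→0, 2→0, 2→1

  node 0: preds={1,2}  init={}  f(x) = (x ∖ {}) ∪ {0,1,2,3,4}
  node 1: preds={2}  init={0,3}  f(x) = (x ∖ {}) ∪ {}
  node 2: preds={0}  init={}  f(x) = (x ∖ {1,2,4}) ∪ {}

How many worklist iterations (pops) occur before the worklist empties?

Worklist (5 pops):
  #1 pop 0: in={0,3} → {0,1,2,3,4} (was {}); enqueue []
  #2 pop 1: in={} → {0,3} (no change)
  #3 pop 2: in={0,1,2,3,4} → {0,3} (was {}); enqueue [0,1]
  #4 pop 0: in={0,3} → {0,1,2,3,4} (no change)
  #5 pop 1: in={0,3} → {0,3} (no change)

Fixpoint:
  val[0] = {0,1,2,3,4}
  val[1] = {0,3}
  val[2] = {0,3}

5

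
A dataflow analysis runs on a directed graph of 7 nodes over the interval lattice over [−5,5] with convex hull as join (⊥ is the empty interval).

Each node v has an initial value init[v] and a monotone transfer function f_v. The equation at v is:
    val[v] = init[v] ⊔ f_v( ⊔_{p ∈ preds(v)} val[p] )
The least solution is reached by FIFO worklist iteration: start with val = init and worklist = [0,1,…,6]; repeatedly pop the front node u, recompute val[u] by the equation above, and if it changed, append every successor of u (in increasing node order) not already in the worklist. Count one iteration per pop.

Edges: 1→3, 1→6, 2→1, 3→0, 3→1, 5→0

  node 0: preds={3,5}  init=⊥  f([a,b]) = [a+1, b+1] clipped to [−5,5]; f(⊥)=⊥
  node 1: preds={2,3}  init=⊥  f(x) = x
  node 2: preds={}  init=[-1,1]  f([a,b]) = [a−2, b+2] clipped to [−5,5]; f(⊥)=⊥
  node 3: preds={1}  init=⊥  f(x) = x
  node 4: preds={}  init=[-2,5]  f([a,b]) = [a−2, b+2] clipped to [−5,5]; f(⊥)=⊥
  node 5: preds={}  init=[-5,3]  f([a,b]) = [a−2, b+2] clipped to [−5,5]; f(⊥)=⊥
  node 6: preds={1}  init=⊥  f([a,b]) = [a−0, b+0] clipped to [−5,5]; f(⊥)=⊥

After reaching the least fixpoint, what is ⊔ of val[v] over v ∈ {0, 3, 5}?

[-5,4]

Worklist (9 pops):
  #1 pop 0: in=[-5,3] → [-4,4] (was ⊥); enqueue []
  #2 pop 1: in=[-1,1] → [-1,1] (was ⊥); enqueue []
  #3 pop 2: in=⊥ → [-1,1] (no change)
  #4 pop 3: in=[-1,1] → [-1,1] (was ⊥); enqueue [0,1]
  #5 pop 4: in=⊥ → [-2,5] (no change)
  #6 pop 5: in=⊥ → [-5,3] (no change)
  #7 pop 6: in=[-1,1] → [-1,1] (was ⊥); enqueue []
  #8 pop 0: in=[-5,3] → [-4,4] (no change)
  #9 pop 1: in=[-1,1] → [-1,1] (no change)

Fixpoint:
  val[0] = [-4,4]
  val[1] = [-1,1]
  val[2] = [-1,1]
  val[3] = [-1,1]
  val[4] = [-2,5]
  val[5] = [-5,3]
  val[6] = [-1,1]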